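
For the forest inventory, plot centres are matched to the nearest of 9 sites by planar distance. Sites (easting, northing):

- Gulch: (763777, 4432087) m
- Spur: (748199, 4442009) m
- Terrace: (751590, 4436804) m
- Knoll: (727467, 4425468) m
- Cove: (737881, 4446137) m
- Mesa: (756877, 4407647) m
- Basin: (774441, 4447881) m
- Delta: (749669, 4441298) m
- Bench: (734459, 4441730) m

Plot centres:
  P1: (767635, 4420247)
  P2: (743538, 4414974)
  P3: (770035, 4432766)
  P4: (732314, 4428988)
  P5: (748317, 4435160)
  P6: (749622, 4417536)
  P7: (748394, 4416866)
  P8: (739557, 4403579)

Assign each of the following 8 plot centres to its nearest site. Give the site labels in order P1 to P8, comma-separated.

Gulch, Mesa, Gulch, Knoll, Terrace, Mesa, Mesa, Mesa

P1 → Gulch (d²=155069764.00)
P2 → Mesa (d²=231613850.00)
P3 → Gulch (d²=39623605.00)
P4 → Knoll (d²=35883809.00)
P5 → Terrace (d²=13415265.00)
P6 → Mesa (d²=150427346.00)
P7 → Mesa (d²=156951250.00)
P8 → Mesa (d²=316531024.00)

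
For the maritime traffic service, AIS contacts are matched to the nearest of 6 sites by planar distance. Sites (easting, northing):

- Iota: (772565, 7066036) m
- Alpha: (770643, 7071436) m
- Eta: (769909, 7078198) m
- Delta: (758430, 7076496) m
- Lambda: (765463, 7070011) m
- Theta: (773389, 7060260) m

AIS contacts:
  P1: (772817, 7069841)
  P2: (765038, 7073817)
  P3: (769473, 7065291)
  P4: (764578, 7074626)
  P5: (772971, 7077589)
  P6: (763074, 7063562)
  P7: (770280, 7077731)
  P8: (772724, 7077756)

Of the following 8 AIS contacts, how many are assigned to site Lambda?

3

P1 → Alpha
P2 → Lambda
P3 → Iota
P4 → Lambda
P5 → Eta
P6 → Lambda
P7 → Eta
P8 → Eta
3 of the 8 go to Lambda.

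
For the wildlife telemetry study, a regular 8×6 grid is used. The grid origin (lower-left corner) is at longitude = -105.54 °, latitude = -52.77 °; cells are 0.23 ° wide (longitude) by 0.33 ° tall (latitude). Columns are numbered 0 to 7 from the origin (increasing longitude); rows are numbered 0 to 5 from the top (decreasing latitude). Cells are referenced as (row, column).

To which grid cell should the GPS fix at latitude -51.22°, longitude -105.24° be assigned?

Column index: ⌊(-105.24 − -105.54) / 0.23⌋ = ⌊1.304⌋ = 1
Row offset from origin: ⌊(-51.22 − -52.77) / 0.33⌋ = ⌊4.697⌋ = 4 → row 1 (counted from top)

(1, 1)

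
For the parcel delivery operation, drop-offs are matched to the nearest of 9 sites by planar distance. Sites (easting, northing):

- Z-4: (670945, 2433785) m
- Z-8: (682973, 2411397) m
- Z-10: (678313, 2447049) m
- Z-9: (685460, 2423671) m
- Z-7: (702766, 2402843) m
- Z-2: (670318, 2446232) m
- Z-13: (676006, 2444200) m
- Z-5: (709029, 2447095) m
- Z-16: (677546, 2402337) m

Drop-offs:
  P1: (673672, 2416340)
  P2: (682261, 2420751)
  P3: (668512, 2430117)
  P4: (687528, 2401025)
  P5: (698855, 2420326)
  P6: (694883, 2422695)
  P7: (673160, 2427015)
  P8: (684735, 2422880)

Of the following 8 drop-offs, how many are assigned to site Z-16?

P1 → Z-8
P2 → Z-9
P3 → Z-4
P4 → Z-16
P5 → Z-9
P6 → Z-9
P7 → Z-4
P8 → Z-9
1 of the 8 goes to Z-16.

1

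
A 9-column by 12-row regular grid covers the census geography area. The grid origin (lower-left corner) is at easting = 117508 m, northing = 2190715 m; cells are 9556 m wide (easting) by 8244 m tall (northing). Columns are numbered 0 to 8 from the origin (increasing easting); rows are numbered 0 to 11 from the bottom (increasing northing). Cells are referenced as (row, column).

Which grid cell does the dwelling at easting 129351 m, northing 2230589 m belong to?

(4, 1)

Column index: ⌊(129351 − 117508) / 9556⌋ = ⌊1.239⌋ = 1
Row offset from origin: ⌊(2230589 − 2190715) / 8244⌋ = ⌊4.837⌋ = 4 → row 4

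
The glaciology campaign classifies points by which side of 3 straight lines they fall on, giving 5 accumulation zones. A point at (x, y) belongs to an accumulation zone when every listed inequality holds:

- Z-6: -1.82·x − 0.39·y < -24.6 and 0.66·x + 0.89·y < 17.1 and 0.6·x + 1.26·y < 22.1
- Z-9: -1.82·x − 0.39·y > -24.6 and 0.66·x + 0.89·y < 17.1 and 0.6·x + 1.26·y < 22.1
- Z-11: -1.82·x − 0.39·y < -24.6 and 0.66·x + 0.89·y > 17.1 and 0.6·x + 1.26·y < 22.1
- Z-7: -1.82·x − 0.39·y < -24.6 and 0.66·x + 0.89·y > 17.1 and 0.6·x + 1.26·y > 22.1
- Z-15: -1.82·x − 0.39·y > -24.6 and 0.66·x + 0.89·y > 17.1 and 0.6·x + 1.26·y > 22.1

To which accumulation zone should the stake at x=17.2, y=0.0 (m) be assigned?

-1.82·17.2 − 0.39·0.0 = -31.304, which is < -24.6
0.66·17.2 + 0.89·0.0 = 11.352, which is < 17.1
0.6·17.2 + 1.26·0.0 = 10.320, which is < 22.1
This sign pattern matches Z-6.

Z-6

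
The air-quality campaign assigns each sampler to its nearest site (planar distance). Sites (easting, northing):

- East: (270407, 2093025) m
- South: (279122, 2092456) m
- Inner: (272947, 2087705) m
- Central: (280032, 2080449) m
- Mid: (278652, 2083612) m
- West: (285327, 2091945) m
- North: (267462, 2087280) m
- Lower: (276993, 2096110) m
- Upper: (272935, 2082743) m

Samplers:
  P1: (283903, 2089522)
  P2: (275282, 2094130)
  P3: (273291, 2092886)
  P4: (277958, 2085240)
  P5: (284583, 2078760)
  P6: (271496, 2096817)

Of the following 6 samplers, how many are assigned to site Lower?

1

P1 → West
P2 → Lower
P3 → East
P4 → Mid
P5 → Central
P6 → East
1 of the 6 goes to Lower.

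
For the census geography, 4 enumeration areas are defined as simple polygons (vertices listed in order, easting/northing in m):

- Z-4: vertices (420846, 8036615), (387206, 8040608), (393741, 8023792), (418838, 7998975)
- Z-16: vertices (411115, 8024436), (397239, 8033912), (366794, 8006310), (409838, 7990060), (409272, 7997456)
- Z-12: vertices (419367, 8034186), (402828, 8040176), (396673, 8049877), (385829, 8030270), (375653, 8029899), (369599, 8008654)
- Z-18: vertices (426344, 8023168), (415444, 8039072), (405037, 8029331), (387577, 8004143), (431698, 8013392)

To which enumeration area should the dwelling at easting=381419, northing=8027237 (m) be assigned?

Z-12

Cast a ray rightward from (381419, 8027237). For each polygon, the edges (by vertex number in listed order) whose endpoints lie on opposite sides of northing = 8027237, where each meets that height, and whether that is right or left of the point:
Z-4: 2–3 at easting≈392402.2 (right), 4–1 at easting≈420345.7 (right) → 2 crossings.
Z-16: 1–2 at easting≈407013.4 (right), 2–3 at easting≈389876.5 (right) → 2 crossings.
Z-12: 5–6 at easting≈374894.4 (left), 6–1 at easting≈405821.7 (right) → 1 crossing.
Z-18: 1–2 at easting≈423555.3 (right), 3–4 at easting≈403585.5 (right) → 2 crossings.
Only Z-12 has an odd count, so the point is inside Z-12.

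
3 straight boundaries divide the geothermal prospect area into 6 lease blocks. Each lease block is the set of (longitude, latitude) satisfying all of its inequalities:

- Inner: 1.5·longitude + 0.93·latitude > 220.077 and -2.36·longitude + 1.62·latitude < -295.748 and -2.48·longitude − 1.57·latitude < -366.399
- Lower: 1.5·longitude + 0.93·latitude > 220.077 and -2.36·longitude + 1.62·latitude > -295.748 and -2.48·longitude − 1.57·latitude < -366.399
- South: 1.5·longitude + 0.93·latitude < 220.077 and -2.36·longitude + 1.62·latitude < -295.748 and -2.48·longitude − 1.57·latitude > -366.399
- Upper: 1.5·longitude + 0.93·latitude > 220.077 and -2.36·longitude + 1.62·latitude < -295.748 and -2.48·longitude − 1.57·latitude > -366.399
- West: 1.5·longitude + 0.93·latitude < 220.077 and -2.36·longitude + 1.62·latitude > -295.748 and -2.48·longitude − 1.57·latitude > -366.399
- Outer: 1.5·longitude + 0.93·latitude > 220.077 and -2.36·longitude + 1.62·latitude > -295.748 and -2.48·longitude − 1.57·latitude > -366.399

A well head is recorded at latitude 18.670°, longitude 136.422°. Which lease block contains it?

Lower

1.5·136.422 + 0.93·18.670 = 221.996, which is > 220.077
-2.36·136.422 + 1.62·18.670 = -291.711, which is > -295.748
-2.48·136.422 − 1.57·18.670 = -367.638, which is < -366.399
This sign pattern matches Lower.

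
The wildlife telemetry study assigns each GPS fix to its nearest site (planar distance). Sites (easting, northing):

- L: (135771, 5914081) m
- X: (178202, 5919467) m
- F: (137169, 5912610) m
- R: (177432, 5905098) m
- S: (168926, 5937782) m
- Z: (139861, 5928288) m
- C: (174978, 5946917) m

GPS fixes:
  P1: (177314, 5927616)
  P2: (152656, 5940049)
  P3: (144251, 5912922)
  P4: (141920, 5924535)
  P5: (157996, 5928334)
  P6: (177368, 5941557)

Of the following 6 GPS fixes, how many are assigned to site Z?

1

P1 → X
P2 → S
P3 → F
P4 → Z
P5 → S
P6 → C
1 of the 6 goes to Z.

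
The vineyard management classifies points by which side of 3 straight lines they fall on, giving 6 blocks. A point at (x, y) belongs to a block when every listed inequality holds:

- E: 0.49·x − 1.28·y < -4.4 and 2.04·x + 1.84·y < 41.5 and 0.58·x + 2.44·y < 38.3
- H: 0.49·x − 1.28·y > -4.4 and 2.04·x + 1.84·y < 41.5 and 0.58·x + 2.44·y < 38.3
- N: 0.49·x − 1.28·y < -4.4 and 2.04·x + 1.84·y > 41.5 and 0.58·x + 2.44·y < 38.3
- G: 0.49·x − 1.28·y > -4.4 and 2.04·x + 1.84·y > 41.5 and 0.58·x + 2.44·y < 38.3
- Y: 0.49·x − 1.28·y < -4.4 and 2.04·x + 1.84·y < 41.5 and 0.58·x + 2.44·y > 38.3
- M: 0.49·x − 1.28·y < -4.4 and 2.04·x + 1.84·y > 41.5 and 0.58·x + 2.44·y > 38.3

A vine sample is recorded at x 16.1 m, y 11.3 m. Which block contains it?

N

0.49·16.1 − 1.28·11.3 = -6.575, which is < -4.4
2.04·16.1 + 1.84·11.3 = 53.636, which is > 41.5
0.58·16.1 + 2.44·11.3 = 36.910, which is < 38.3
This sign pattern matches N.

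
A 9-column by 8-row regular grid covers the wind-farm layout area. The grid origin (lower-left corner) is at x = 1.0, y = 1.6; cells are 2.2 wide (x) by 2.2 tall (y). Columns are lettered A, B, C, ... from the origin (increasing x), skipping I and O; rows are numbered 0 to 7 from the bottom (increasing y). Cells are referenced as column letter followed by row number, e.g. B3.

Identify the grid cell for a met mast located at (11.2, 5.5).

Column index: ⌊(11.2 − 1.0) / 2.2⌋ = ⌊4.636⌋ = 4 → column E
Row offset from origin: ⌊(5.5 − 1.6) / 2.2⌋ = ⌊1.773⌋ = 1 → row 1

E1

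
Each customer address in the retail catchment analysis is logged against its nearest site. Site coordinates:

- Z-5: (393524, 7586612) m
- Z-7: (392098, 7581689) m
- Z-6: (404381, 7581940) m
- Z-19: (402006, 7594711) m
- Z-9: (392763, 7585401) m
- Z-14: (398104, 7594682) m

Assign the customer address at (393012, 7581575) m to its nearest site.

Squared distances to each site:
Z-5: 25633513.000; Z-7: 848392.000; Z-6: 129387386.000; Z-19: 253446532.000; Z-9: 14700277.000; Z-14: 197721913.000.
Minimum at Z-7.

Z-7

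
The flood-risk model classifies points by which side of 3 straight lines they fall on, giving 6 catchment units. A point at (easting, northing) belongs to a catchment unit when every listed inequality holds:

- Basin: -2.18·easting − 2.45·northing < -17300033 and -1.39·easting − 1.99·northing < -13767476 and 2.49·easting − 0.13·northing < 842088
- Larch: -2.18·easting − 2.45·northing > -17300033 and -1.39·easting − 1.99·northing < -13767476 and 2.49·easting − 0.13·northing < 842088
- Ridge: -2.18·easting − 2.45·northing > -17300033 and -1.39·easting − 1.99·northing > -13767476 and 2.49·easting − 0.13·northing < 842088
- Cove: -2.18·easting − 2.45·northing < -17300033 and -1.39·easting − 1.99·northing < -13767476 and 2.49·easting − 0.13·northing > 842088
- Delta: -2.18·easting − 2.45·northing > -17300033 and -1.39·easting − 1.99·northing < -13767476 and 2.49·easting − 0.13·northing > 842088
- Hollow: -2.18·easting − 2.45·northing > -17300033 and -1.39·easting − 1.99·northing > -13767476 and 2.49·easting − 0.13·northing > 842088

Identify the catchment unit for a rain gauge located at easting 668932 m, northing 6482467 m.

Basin

-2.18·668932 − 2.45·6482467 = -17340315.910, which is < -17300033
-1.39·668932 − 1.99·6482467 = -13829924.810, which is < -13767476
2.49·668932 − 0.13·6482467 = 822919.970, which is < 842088
This sign pattern matches Basin.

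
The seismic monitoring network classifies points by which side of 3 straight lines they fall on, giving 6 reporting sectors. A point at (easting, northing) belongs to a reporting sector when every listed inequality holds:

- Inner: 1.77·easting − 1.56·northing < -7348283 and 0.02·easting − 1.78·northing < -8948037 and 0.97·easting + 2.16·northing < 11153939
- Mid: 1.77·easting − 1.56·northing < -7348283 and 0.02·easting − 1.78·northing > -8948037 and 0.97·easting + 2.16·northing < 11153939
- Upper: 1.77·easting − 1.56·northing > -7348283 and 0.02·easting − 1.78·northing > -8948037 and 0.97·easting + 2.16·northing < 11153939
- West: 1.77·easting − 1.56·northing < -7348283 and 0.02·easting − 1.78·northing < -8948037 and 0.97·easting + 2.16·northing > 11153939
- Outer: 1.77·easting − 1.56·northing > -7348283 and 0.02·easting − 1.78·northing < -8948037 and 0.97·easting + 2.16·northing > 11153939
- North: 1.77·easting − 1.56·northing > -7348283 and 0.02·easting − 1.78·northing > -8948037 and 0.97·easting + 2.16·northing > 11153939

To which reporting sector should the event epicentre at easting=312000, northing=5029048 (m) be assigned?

North

1.77·312000 − 1.56·5029048 = -7293074.880, which is > -7348283
0.02·312000 − 1.78·5029048 = -8945465.440, which is > -8948037
0.97·312000 + 2.16·5029048 = 11165383.680, which is > 11153939
This sign pattern matches North.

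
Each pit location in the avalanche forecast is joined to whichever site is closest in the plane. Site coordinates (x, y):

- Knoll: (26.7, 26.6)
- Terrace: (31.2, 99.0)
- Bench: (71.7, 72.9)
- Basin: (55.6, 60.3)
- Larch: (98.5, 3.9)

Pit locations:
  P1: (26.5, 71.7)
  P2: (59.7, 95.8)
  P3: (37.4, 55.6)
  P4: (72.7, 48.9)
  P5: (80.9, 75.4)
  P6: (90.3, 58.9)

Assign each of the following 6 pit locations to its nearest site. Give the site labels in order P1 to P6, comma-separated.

Terrace, Bench, Basin, Basin, Bench, Bench

P1 → Terrace (d²=767.38)
P2 → Bench (d²=668.41)
P3 → Basin (d²=353.33)
P4 → Basin (d²=422.37)
P5 → Bench (d²=90.89)
P6 → Bench (d²=541.96)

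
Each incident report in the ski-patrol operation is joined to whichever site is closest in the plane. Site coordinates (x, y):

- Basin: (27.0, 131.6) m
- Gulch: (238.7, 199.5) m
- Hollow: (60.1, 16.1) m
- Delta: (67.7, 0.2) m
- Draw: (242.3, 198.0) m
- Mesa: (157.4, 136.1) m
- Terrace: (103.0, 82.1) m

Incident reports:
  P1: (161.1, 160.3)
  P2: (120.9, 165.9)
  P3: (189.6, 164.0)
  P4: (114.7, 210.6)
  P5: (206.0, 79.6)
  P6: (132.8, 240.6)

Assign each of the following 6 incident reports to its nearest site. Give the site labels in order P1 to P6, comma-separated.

P1 → Mesa (d²=599.33)
P2 → Mesa (d²=2220.29)
P3 → Mesa (d²=1815.25)
P4 → Mesa (d²=7373.54)
P5 → Mesa (d²=5554.21)
P6 → Mesa (d²=11525.41)

Mesa, Mesa, Mesa, Mesa, Mesa, Mesa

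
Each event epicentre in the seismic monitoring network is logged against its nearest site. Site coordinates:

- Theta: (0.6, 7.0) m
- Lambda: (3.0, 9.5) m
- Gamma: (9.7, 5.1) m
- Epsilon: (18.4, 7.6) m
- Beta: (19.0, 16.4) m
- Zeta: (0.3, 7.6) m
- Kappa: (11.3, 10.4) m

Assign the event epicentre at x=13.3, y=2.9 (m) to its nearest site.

Squared distances to each site:
Theta: 178.100; Lambda: 149.650; Gamma: 17.800; Epsilon: 48.100; Beta: 214.740; Zeta: 191.090; Kappa: 60.250.
Minimum at Gamma.

Gamma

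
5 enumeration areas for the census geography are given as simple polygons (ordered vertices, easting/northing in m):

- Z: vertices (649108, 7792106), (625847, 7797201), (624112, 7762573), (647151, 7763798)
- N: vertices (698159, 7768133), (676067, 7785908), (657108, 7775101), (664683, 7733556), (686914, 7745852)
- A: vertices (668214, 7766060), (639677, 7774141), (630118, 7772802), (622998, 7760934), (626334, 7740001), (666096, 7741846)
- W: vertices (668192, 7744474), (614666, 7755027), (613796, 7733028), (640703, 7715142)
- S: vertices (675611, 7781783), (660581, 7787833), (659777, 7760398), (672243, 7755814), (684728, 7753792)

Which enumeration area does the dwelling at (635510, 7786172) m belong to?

Cast a ray rightward from (635510, 7786172). For each polygon, the edges (by vertex number in listed order) whose endpoints lie on opposite sides of northing = 7786172, where each meets that height, and whether that is right or left of the point:
Z: 2–3 at easting≈625294.4 (left), 4–1 at easting≈648697.8 (right) → 1 crossing.
N: no edge straddles that height → 0 crossings.
A: no edge straddles that height → 0 crossings.
W: no edge straddles that height → 0 crossings.
S: 1–2 at easting≈664707.4 (right), 2–3 at easting≈660532.3 (right) → 2 crossings.
Only Z has an odd count, so the point is inside Z.

Z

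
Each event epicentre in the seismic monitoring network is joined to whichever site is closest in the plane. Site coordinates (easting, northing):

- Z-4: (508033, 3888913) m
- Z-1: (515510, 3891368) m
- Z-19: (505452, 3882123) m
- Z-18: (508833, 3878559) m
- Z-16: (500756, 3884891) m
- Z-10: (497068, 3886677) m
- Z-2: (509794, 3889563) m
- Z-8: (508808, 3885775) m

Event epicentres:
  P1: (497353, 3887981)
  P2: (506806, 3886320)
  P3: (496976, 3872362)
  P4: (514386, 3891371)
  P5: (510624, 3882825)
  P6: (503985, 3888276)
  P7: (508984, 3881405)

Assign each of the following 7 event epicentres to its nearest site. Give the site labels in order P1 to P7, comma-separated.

Z-10, Z-8, Z-19, Z-1, Z-8, Z-4, Z-18

P1 → Z-10 (d²=1781641.00)
P2 → Z-8 (d²=4305029.00)
P3 → Z-19 (d²=167119697.00)
P4 → Z-1 (d²=1263385.00)
P5 → Z-8 (d²=12000356.00)
P6 → Z-4 (d²=16792073.00)
P7 → Z-18 (d²=8122517.00)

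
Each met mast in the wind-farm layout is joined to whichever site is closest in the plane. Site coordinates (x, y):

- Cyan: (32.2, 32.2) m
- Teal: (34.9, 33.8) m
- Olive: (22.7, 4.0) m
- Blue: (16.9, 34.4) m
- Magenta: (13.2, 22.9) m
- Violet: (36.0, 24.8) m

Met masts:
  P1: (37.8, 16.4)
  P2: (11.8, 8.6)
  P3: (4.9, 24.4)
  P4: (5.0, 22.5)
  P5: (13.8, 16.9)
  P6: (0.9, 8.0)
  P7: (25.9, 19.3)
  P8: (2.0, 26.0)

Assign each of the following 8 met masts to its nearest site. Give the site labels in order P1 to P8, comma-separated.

Violet, Olive, Magenta, Magenta, Magenta, Magenta, Violet, Magenta

P1 → Violet (d²=73.80)
P2 → Olive (d²=139.97)
P3 → Magenta (d²=71.14)
P4 → Magenta (d²=67.40)
P5 → Magenta (d²=36.36)
P6 → Magenta (d²=373.30)
P7 → Violet (d²=132.26)
P8 → Magenta (d²=135.05)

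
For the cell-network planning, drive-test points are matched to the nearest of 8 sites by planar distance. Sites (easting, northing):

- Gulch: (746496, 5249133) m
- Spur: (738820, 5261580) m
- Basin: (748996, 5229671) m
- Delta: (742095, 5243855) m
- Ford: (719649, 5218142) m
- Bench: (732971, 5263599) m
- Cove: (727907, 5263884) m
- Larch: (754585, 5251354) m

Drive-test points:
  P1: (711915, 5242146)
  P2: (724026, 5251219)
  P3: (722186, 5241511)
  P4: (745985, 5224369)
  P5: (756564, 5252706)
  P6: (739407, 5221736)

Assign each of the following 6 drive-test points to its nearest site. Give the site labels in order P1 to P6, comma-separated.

P1 → Ford (d²=636006772.00)
P2 → Cove (d²=175464386.00)
P3 → Delta (d²=401862617.00)
P4 → Basin (d²=37177325.00)
P5 → Larch (d²=5744345.00)
P6 → Basin (d²=154913146.00)

Ford, Cove, Delta, Basin, Larch, Basin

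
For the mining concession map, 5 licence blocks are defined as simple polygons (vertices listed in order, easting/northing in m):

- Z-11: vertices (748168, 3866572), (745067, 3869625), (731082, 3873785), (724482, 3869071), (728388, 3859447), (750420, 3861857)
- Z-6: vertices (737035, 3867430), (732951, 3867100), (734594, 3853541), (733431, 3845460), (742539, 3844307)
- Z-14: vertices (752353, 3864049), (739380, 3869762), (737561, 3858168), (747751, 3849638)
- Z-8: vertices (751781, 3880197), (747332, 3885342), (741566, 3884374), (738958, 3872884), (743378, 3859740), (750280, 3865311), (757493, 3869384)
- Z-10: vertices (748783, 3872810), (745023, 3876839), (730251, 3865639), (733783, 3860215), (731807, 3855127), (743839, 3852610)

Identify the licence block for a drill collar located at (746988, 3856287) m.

Z-14

Cast a ray rightward from (746988, 3856287). For each polygon, the edges (by vertex number in listed order) whose endpoints lie on opposite sides of northing = 3856287, where each meets that height, and whether that is right or left of the point:
Z-11: no edge straddles that height → 0 crossings.
Z-6: 2–3 at easting≈734261.3 (left), 5–1 at easting≈739687.4 (left) → 0 crossings.
Z-14: 3–4 at easting≈739808.1 (left), 4–1 at easting≈749874.3 (right) → 1 crossing.
Z-8: no edge straddles that height → 0 crossings.
Z-10: 4–5 at easting≈732257.5 (left), 6–1 at easting≈744739.0 (left) → 0 crossings.
Only Z-14 has an odd count, so the point is inside Z-14.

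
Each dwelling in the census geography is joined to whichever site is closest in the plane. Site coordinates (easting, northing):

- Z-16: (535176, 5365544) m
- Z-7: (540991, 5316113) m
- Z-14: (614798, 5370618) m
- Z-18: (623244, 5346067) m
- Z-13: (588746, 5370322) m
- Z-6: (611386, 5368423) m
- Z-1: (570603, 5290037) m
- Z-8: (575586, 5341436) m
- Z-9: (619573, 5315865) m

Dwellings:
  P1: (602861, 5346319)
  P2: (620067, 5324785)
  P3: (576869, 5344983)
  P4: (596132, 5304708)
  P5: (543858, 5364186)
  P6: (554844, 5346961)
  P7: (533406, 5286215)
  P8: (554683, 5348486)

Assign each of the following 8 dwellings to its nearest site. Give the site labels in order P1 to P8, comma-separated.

P1 → Z-18 (d²=415530193.00)
P2 → Z-9 (d²=79810436.00)
P3 → Z-8 (d²=14227298.00)
P4 → Z-9 (d²=673959130.00)
P5 → Z-16 (d²=77221288.00)
P6 → Z-8 (d²=460756189.00)
P7 → Z-7 (d²=951422629.00)
P8 → Z-8 (d²=486637909.00)

Z-18, Z-9, Z-8, Z-9, Z-16, Z-8, Z-7, Z-8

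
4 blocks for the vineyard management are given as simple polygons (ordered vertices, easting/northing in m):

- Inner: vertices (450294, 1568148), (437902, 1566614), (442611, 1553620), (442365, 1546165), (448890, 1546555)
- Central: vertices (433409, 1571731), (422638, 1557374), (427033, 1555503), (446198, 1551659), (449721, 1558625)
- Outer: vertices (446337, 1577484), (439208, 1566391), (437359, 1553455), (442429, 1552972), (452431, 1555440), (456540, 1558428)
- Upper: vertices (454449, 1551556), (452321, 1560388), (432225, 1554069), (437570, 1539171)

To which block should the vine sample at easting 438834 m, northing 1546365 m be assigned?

Cast a ray rightward from (438834, 1546365). For each polygon, the edges (by vertex number in listed order) whose endpoints lie on opposite sides of northing = 1546365, where each meets that height, and whether that is right or left of the point:
Inner: 3–4 at easting≈442371.6 (right), 4–5 at easting≈445711.2 (right) → 2 crossings.
Central: no edge straddles that height → 0 crossings.
Outer: no edge straddles that height → 0 crossings.
Upper: 3–4 at easting≈434989.0 (left), 4–1 at easting≈447374.4 (right) → 1 crossing.
Only Upper has an odd count, so the point is inside Upper.

Upper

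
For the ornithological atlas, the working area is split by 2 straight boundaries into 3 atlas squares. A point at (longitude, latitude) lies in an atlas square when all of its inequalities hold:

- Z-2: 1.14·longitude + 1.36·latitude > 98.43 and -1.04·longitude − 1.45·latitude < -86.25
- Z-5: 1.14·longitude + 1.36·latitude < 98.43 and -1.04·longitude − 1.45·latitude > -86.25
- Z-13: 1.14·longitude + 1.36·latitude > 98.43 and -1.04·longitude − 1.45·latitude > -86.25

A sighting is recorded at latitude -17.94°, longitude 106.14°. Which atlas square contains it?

1.14·106.14 + 1.36·-17.94 = 96.601, which is < 98.43
-1.04·106.14 − 1.45·-17.94 = -84.373, which is > -86.25
This sign pattern matches Z-5.

Z-5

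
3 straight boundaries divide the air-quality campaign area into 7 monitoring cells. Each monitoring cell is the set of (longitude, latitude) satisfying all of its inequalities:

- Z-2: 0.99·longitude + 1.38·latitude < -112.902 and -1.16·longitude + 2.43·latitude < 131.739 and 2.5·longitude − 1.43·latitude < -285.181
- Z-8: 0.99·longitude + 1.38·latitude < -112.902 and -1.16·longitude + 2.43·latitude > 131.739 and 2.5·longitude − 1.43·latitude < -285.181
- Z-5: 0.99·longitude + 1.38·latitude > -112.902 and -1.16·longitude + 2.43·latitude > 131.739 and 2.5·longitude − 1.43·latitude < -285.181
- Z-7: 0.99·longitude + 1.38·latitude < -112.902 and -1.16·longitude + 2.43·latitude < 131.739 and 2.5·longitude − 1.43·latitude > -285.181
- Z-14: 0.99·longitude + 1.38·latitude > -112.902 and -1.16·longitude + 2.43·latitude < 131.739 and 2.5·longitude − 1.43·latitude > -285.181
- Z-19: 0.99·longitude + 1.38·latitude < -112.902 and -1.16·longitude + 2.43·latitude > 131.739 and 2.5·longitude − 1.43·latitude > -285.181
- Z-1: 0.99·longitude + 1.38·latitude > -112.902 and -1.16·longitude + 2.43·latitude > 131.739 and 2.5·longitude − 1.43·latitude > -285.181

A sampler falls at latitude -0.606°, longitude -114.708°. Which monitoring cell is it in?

0.99·-114.708 + 1.38·-0.606 = -114.397, which is < -112.902
-1.16·-114.708 + 2.43·-0.606 = 131.589, which is < 131.739
2.5·-114.708 − 1.43·-0.606 = -285.903, which is < -285.181
This sign pattern matches Z-2.

Z-2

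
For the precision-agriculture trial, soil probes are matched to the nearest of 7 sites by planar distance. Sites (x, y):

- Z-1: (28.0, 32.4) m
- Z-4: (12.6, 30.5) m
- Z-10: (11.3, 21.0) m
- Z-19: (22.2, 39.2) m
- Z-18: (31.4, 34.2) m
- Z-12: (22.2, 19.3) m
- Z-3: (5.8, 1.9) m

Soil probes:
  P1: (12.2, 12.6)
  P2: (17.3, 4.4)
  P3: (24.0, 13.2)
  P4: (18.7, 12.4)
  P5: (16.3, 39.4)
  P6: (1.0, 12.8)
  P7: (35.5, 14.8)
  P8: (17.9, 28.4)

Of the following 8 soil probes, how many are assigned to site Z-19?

1

P1 → Z-10
P2 → Z-3
P3 → Z-12
P4 → Z-12
P5 → Z-19
P6 → Z-3
P7 → Z-12
P8 → Z-4
1 of the 8 goes to Z-19.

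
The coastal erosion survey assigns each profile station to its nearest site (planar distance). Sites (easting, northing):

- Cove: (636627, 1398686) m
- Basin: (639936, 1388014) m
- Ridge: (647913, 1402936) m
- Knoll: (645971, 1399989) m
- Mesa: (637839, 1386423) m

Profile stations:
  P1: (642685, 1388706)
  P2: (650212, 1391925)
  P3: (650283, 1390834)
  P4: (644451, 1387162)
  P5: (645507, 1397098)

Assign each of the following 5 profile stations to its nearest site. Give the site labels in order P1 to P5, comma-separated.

P1 → Basin (d²=8035865.00)
P2 → Knoll (d²=83014177.00)
P3 → Knoll (d²=102407369.00)
P4 → Basin (d²=21111129.00)
P5 → Knoll (d²=8573177.00)

Basin, Knoll, Knoll, Basin, Knoll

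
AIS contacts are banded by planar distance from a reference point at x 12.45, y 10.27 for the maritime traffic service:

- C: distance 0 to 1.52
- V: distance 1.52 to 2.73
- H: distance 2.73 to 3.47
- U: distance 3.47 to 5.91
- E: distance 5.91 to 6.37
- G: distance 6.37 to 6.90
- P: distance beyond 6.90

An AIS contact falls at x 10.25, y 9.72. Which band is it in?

V

Distance = √((10.25−12.45)² + (9.72−10.27)²) = √(4.840 + 0.302) = 2.268.
1.52 ≤ 2.268 < 2.73 → V.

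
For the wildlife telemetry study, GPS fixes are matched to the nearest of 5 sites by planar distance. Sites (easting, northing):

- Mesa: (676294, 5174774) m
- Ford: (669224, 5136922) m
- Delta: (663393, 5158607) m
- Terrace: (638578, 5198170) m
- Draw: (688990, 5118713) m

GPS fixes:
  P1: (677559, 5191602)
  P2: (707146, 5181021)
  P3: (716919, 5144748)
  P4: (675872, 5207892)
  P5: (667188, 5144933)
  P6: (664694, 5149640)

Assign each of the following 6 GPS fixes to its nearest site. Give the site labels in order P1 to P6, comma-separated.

P1 → Mesa (d²=284781809.00)
P2 → Mesa (d²=990870913.00)
P3 → Draw (d²=1457850266.00)
P4 → Mesa (d²=1096980008.00)
P5 → Ford (d²=68321417.00)
P6 → Delta (d²=82099690.00)

Mesa, Mesa, Draw, Mesa, Ford, Delta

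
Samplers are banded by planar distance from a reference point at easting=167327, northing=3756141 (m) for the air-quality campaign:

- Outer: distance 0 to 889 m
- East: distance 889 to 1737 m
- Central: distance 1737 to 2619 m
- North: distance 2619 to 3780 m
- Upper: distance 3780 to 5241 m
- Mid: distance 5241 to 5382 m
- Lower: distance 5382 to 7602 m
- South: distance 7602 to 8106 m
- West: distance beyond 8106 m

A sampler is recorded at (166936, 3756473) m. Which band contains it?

Outer

Distance = √((166936−167327)² + (3756473−3756141)²) = √(152881.000 + 110224.000) = 512.938 m.
0 ≤ 512.938 < 889 → Outer.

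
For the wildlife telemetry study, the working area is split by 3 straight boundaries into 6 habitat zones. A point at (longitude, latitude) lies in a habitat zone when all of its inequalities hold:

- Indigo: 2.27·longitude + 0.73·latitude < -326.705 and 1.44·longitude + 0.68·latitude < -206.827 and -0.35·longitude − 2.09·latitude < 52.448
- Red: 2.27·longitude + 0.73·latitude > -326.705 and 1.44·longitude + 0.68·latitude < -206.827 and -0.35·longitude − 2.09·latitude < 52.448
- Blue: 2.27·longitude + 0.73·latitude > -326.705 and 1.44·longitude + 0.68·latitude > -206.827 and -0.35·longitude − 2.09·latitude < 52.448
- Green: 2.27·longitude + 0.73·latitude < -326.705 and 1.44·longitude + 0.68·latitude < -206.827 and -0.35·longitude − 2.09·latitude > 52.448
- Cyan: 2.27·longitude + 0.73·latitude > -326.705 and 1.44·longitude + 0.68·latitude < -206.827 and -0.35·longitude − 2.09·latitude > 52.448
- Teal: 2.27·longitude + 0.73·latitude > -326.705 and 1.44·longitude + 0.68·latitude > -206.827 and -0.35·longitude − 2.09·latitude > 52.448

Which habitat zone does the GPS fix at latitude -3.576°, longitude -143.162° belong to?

2.27·-143.162 + 0.73·-3.576 = -327.588, which is < -326.705
1.44·-143.162 + 0.68·-3.576 = -208.585, which is < -206.827
-0.35·-143.162 − 2.09·-3.576 = 57.581, which is > 52.448
This sign pattern matches Green.

Green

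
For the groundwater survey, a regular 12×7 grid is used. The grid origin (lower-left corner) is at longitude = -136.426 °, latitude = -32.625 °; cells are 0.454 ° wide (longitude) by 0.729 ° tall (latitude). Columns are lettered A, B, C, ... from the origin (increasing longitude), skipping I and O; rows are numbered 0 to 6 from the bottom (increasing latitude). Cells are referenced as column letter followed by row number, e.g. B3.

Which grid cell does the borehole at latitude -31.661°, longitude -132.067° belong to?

K1

Column index: ⌊(-132.067 − -136.426) / 0.454⌋ = ⌊9.601⌋ = 9 → column K
Row offset from origin: ⌊(-31.661 − -32.625) / 0.729⌋ = ⌊1.322⌋ = 1 → row 1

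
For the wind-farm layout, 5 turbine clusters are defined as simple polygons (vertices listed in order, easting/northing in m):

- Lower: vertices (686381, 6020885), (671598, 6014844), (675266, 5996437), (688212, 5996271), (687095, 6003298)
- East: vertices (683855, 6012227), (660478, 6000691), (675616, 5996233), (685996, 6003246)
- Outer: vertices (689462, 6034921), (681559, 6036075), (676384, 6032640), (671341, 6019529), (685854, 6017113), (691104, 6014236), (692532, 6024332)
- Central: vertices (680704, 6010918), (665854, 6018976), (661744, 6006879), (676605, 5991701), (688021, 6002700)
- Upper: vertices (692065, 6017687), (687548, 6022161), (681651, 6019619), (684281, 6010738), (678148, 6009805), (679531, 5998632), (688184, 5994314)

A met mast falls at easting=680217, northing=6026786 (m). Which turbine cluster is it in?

Outer

Cast a ray rightward from (680217, 6026786). For each polygon, the edges (by vertex number in listed order) whose endpoints lie on opposite sides of northing = 6026786, where each meets that height, and whether that is right or left of the point:
Lower: no edge straddles that height → 0 crossings.
East: no edge straddles that height → 0 crossings.
Outer: 3–4 at easting≈674132.3 (left), 7–1 at easting≈691820.5 (right) → 1 crossing.
Central: no edge straddles that height → 0 crossings.
Upper: no edge straddles that height → 0 crossings.
Only Outer has an odd count, so the point is inside Outer.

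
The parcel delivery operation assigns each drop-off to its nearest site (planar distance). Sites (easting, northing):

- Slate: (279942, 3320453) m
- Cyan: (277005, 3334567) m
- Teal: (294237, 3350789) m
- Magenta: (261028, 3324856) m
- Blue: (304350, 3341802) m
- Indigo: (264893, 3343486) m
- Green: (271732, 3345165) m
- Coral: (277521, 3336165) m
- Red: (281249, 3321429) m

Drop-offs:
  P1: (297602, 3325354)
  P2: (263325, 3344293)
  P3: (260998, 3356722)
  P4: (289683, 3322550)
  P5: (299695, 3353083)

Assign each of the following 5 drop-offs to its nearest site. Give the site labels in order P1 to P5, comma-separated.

Red, Indigo, Indigo, Red, Teal

P1 → Red (d²=282826234.00)
P2 → Indigo (d²=3109873.00)
P3 → Indigo (d²=190362721.00)
P4 → Red (d²=72388997.00)
P5 → Teal (d²=35052200.00)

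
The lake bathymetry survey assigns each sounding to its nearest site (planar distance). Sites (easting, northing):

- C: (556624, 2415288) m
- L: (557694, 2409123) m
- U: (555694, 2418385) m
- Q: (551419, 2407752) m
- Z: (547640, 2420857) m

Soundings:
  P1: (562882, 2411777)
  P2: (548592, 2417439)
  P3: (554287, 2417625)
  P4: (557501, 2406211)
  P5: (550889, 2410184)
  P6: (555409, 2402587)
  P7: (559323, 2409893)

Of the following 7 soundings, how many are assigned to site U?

P1 → L
P2 → Z
P3 → U
P4 → L
P5 → Q
P6 → Q
P7 → L
1 of the 7 goes to U.

1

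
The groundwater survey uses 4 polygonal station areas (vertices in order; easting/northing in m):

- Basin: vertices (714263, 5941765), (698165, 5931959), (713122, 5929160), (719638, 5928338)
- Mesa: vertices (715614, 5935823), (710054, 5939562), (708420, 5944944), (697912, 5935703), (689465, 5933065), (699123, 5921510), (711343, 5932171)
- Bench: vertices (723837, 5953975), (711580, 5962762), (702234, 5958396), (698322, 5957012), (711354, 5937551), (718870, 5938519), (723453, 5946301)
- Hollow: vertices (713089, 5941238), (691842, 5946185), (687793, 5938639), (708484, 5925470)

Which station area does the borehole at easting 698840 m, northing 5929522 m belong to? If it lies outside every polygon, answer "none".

Cast a ray rightward from (698840, 5929522). For each polygon, the edges (by vertex number in listed order) whose endpoints lie on opposite sides of northing = 5929522, where each meets that height, and whether that is right or left of the point:
Basin: 2–3 at easting≈711187.6 (right), 4–1 at easting≈719164.0 (right) → 2 crossings.
Mesa: 5–6 at easting≈692426.3 (left), 6–7 at easting≈708306.6 (right) → 1 crossing.
Bench: no edge straddles that height → 0 crossings.
Hollow: 3–4 at easting≈702117.5 (right), 4–1 at easting≈709667.4 (right) → 2 crossings.
Only Mesa has an odd count, so the point is inside Mesa.

Mesa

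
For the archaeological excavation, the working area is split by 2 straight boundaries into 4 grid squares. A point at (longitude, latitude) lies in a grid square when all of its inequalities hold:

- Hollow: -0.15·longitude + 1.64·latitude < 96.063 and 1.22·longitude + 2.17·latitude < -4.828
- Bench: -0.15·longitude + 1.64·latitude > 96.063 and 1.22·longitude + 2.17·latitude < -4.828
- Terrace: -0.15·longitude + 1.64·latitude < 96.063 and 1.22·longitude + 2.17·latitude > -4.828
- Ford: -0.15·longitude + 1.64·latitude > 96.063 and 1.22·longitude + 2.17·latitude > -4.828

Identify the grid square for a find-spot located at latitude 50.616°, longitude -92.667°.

Ford

-0.15·-92.667 + 1.64·50.616 = 96.910, which is > 96.063
1.22·-92.667 + 2.17·50.616 = -3.217, which is > -4.828
This sign pattern matches Ford.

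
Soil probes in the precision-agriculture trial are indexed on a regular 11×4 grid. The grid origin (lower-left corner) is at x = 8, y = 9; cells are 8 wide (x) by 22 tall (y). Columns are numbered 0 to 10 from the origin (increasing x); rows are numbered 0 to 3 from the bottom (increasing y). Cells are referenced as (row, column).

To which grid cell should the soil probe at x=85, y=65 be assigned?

Column index: ⌊(85 − 8) / 8⌋ = ⌊9.625⌋ = 9
Row offset from origin: ⌊(65 − 9) / 22⌋ = ⌊2.545⌋ = 2 → row 2

(2, 9)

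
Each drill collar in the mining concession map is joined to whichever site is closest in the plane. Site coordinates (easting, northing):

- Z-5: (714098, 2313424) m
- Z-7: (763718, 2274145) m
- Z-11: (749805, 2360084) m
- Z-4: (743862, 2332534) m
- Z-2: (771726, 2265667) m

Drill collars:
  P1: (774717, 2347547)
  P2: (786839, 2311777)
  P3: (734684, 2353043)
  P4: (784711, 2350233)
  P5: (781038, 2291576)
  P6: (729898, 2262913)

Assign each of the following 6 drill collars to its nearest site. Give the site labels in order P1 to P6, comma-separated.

P1 → Z-11 (d²=777784113.00)
P2 → Z-7 (d²=1950748065.00)
P3 → Z-11 (d²=278220322.00)
P4 → Z-11 (d²=1315471037.00)
P5 → Z-7 (d²=603822161.00)
P6 → Z-7 (d²=1269950224.00)

Z-11, Z-7, Z-11, Z-11, Z-7, Z-7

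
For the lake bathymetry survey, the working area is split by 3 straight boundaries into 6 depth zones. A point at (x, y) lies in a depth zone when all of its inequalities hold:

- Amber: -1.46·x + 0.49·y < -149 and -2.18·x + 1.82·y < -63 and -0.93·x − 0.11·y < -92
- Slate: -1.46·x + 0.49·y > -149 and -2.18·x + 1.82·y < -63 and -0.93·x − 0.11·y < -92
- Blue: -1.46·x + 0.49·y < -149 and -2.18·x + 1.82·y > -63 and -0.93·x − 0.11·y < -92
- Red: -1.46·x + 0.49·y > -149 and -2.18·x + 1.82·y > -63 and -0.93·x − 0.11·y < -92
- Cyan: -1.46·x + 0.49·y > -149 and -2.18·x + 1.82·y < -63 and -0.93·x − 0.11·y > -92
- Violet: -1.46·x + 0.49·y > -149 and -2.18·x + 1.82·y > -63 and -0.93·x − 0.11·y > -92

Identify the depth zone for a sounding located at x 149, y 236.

Red

-1.46·149 + 0.49·236 = -101.900, which is > -149
-2.18·149 + 1.82·236 = 104.700, which is > -63
-0.93·149 − 0.11·236 = -164.530, which is < -92
This sign pattern matches Red.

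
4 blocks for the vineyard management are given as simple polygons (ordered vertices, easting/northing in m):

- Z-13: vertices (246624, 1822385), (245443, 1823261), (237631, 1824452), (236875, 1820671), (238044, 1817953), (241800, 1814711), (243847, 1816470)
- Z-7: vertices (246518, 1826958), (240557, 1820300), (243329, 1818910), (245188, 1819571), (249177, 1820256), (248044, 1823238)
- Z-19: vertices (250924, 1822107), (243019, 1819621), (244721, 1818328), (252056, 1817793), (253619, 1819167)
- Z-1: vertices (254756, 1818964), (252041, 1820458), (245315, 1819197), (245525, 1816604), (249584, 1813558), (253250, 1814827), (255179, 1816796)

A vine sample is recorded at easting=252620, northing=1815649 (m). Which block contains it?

Z-1

Cast a ray rightward from (252620, 1815649). For each polygon, the edges (by vertex number in listed order) whose endpoints lie on opposite sides of northing = 1815649, where each meets that height, and whether that is right or left of the point:
Z-13: 5–6 at easting≈240713.3 (left), 6–7 at easting≈242891.6 (left) → 0 crossings.
Z-7: no edge straddles that height → 0 crossings.
Z-19: no edge straddles that height → 0 crossings.
Z-1: 4–5 at easting≈246797.6 (left), 6–7 at easting≈254055.3 (right) → 1 crossing.
Only Z-1 has an odd count, so the point is inside Z-1.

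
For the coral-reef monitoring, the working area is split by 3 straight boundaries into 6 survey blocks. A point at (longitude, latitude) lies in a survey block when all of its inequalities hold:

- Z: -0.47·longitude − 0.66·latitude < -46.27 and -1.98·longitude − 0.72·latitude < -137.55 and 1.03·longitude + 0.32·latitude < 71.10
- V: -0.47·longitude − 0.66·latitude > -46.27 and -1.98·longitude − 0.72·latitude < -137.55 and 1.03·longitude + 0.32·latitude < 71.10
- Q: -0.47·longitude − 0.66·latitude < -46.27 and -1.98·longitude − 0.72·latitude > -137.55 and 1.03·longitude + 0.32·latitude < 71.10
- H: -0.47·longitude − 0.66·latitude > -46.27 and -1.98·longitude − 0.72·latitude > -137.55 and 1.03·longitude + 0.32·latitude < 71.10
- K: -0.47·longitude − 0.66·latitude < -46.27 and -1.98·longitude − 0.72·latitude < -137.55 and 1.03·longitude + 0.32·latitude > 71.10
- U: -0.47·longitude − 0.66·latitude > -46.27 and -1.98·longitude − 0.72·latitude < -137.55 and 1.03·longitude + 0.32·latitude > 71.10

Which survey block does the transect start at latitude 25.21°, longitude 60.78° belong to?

V

-0.47·60.78 − 0.66·25.21 = -45.205, which is > -46.27
-1.98·60.78 − 0.72·25.21 = -138.496, which is < -137.55
1.03·60.78 + 0.32·25.21 = 70.671, which is < 71.10
This sign pattern matches V.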